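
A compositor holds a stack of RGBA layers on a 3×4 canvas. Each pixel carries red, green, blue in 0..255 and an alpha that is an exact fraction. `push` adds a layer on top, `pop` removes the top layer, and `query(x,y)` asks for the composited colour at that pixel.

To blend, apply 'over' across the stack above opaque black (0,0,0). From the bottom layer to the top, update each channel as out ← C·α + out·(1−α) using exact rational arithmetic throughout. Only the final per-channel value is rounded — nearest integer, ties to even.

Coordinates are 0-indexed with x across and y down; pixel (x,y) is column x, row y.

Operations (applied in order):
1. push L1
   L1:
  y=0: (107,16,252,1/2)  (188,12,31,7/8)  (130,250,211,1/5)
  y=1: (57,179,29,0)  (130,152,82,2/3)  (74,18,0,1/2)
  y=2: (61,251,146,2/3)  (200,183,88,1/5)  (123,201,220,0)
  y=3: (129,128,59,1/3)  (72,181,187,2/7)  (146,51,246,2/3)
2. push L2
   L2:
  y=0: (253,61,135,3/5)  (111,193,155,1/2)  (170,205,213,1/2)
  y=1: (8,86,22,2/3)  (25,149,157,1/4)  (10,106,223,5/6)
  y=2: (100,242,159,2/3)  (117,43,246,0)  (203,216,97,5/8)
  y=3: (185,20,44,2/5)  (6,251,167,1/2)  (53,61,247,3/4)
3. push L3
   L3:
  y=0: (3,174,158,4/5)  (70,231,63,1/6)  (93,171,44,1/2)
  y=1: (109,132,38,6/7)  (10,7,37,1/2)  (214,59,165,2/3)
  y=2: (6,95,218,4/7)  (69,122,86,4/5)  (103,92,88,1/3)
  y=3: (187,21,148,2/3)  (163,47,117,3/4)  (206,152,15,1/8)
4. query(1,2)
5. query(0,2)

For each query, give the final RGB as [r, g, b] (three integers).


(1,2) stack=L1,L2,L3; from [0,0,0]:
L1 α=1/5: [40, 183/5, 88/5]
L2 α=0: [40, 183/5, 88/5]
L3 α=4/5: [316/5, 2623/25, 1808/25]
→ [63, 105, 72]

query (0,2) [L1,L2,L3] — begin 0,0,0
after L1 α=2/3: [122/3, 502/3, 292/3]
after L2 α=2/3: [722/9, 1954/9, 1246/9]
after L3 α=4/7: [794/21, 442/3, 3862/21]
→ [38, 147, 184]


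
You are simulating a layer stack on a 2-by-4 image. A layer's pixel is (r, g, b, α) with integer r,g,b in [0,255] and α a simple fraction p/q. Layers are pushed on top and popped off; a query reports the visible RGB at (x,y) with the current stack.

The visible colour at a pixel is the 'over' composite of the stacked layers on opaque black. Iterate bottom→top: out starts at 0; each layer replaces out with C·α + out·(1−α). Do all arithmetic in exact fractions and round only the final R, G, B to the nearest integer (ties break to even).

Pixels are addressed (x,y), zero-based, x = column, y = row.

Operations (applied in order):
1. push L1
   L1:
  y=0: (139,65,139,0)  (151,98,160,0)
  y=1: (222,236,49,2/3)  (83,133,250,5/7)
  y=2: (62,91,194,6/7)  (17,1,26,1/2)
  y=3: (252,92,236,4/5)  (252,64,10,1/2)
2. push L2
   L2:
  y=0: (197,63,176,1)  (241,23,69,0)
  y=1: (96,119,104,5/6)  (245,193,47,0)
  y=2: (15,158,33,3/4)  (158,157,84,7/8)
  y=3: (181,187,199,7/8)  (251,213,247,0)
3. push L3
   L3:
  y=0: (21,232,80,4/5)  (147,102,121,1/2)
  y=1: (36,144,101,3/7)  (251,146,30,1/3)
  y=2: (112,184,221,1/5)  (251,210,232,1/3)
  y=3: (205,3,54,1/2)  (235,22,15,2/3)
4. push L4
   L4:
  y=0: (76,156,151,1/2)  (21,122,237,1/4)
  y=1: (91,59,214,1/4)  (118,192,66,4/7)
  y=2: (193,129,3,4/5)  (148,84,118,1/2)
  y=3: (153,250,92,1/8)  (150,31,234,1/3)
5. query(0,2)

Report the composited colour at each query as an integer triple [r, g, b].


query (0,2) [L1,L2,L3,L4] — begin 0,0,0
after L1 α=6/7: [372/7, 78, 1164/7]
after L2 α=3/4: [687/28, 138, 1857/28]
after L3 α=1/5: [1471/35, 736/5, 3404/35]
after L4 α=4/5: [28491/175, 3316/25, 3824/175]
= [163, 133, 22]


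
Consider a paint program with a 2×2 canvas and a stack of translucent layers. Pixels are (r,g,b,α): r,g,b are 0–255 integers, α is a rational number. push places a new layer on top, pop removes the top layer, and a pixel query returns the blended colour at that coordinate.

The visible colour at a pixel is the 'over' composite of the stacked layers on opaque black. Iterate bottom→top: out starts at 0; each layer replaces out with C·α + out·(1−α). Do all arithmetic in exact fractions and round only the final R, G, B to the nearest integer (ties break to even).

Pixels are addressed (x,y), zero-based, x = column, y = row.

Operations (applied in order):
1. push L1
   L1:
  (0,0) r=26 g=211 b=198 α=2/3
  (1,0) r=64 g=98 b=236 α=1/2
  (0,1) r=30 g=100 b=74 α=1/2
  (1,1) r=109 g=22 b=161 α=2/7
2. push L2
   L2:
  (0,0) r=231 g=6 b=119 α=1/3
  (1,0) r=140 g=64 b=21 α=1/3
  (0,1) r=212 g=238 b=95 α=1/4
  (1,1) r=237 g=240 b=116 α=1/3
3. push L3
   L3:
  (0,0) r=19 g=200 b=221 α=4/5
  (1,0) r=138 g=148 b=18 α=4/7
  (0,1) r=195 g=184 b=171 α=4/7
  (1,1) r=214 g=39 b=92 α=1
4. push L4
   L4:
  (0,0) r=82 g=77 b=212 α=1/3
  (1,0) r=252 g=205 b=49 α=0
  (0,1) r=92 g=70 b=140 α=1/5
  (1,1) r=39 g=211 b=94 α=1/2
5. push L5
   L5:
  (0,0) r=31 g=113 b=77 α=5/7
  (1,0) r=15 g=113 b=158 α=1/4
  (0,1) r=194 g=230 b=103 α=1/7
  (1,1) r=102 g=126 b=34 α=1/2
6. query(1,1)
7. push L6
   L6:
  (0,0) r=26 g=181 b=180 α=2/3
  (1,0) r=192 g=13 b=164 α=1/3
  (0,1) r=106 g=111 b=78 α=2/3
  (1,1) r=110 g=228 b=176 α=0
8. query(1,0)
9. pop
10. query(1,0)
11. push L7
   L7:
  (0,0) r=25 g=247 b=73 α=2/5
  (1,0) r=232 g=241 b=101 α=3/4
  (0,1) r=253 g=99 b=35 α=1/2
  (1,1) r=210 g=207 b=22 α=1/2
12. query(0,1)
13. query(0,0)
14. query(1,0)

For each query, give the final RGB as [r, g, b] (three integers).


(1,1) stack=L1,L2,L3,L4,L5; from [0,0,0]:
L1 α=2/7: [218/7, 44/7, 46]
L2 α=1/3: [2095/21, 1768/21, 208/3]
L3 α=1: [214, 39, 92]
L4 α=1/2: [253/2, 125, 93]
L5 α=1/2: [457/4, 251/2, 127/2]
rounded: [114, 126, 64]

query (1,0) [L1,L2,L3,L4,L5,L6] — begin 0,0,0
after L1 α=1/2: [32, 49, 118]
after L2 α=1/3: [68, 54, 257/3]
after L3 α=4/7: [108, 754/7, 47]
after L4 α=0: [108, 754/7, 47]
after L5 α=1/4: [339/4, 3053/28, 299/4]
after L6 α=1/3: [241/2, 3235/42, 209/2]
→ [120, 77, 104]

query (1,0) [L1,L2,L3,L4,L5] — begin 0,0,0
L1 α=1/2: [32, 49, 118]
L2 α=1/3: [68, 54, 257/3]
L3 α=4/7: [108, 754/7, 47]
L4 α=0: [108, 754/7, 47]
L5 α=1/4: [339/4, 3053/28, 299/4]
rounded: [85, 109, 75]

query (0,1) [L1,L2,L3,L4,L5,L7] — begin 0,0,0
L1 α=1/2: [15, 50, 37]
L2 α=1/4: [257/4, 97, 103/2]
L3 α=4/7: [3891/28, 1027/7, 1677/14]
L4 α=1/5: [907/7, 4598/35, 4334/35]
L5 α=1/7: [6800/49, 35638/245, 29609/245]
L7 α=1/2: [19197/98, 59893/490, 19092/245]
= [196, 122, 78]

at x=0,y=0 over L1,L2,L3,L4,L5,L7:
after L1 α=2/3: [52/3, 422/3, 132]
after L2 α=1/3: [797/9, 862/9, 383/3]
after L3 α=4/5: [1481/45, 8062/45, 607/3]
after L4 α=1/3: [6652/135, 19589/135, 1850/9]
after L5 α=5/7: [34229/945, 115453/945, 7165/63]
after L7 α=2/5: [49979/1575, 271063/1575, 10231/105]
= [32, 172, 97]

at x=1,y=0 over L1,L2,L3,L4,L5,L7:
+L1 (α=1/2) → [32, 49, 118]
+L2 (α=1/3) → [68, 54, 257/3]
+L3 (α=4/7) → [108, 754/7, 47]
+L4 (α=0) → [108, 754/7, 47]
+L5 (α=1/4) → [339/4, 3053/28, 299/4]
+L7 (α=3/4) → [3123/16, 23297/112, 1511/16]
→ [195, 208, 94]


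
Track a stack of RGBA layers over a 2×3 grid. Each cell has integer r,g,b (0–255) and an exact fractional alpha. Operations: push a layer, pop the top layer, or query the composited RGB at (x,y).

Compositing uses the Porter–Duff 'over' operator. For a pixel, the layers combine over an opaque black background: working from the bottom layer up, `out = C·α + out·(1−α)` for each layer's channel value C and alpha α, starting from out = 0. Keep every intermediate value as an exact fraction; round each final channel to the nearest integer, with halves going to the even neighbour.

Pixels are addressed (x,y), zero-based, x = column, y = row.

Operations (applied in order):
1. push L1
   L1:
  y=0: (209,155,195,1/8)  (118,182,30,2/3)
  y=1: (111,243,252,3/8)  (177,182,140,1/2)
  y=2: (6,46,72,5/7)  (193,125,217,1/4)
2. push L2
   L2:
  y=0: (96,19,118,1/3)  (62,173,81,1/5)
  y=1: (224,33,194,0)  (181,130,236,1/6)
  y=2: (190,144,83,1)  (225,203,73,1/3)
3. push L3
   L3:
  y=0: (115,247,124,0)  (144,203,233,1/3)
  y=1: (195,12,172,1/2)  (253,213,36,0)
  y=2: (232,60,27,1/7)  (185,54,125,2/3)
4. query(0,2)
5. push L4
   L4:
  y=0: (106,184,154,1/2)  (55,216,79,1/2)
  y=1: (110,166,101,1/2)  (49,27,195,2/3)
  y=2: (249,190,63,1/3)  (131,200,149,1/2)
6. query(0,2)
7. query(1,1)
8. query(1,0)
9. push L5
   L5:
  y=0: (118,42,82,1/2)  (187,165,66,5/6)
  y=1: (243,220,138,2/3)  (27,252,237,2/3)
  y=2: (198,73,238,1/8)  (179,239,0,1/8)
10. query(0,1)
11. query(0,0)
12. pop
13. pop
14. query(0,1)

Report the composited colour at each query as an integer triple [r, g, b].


at x=0,y=2 over L1,L2,L3:
L1 α=5/7: [30/7, 230/7, 360/7]
L2 α=1: [190, 144, 83]
L3 α=1/7: [196, 132, 75]
rounded: [196, 132, 75]

(0,2) stack=L1,L2,L3,L4; from [0,0,0]:
+L1 (α=5/7) → [30/7, 230/7, 360/7]
+L2 (α=1) → [190, 144, 83]
+L3 (α=1/7) → [196, 132, 75]
+L4 (α=1/3) → [641/3, 454/3, 71]
rounded: [214, 151, 71]

(1,1) stack=L1,L2,L3,L4; from [0,0,0]:
+L1 (α=1/2) → [177/2, 91, 70]
+L2 (α=1/6) → [1247/12, 195/2, 293/3]
+L3 (α=0) → [1247/12, 195/2, 293/3]
+L4 (α=2/3) → [2423/36, 101/2, 1463/9]
rounded: [67, 50, 163]

at x=1,y=0 over L1,L2,L3,L4:
after L1 α=2/3: [236/3, 364/3, 20]
after L2 α=1/5: [226/3, 395/3, 161/5]
after L3 α=1/3: [884/9, 1399/9, 1487/15]
after L4 α=1/2: [1379/18, 3343/18, 1336/15]
= [77, 186, 89]

(0,1) stack=L1,L2,L3,L4,L5; from [0,0,0]:
after L1 α=3/8: [333/8, 729/8, 189/2]
after L2 α=0: [333/8, 729/8, 189/2]
after L3 α=1/2: [1893/16, 825/16, 533/4]
after L4 α=1/2: [3653/32, 3481/32, 937/8]
after L5 α=2/3: [19205/96, 17561/96, 3145/24]
= [200, 183, 131]

at x=0,y=0 over L1,L2,L3,L4,L5:
L1 α=1/8: [209/8, 155/8, 195/8]
L2 α=1/3: [593/12, 77/4, 667/12]
L3 α=0: [593/12, 77/4, 667/12]
L4 α=1/2: [1865/24, 813/8, 2515/24]
L5 α=1/2: [4697/48, 1149/16, 4483/48]
rounded: [98, 72, 93]

(0,1) stack=L1,L2,L3; from [0,0,0]:
L1 α=3/8: [333/8, 729/8, 189/2]
L2 α=0: [333/8, 729/8, 189/2]
L3 α=1/2: [1893/16, 825/16, 533/4]
rounded: [118, 52, 133]


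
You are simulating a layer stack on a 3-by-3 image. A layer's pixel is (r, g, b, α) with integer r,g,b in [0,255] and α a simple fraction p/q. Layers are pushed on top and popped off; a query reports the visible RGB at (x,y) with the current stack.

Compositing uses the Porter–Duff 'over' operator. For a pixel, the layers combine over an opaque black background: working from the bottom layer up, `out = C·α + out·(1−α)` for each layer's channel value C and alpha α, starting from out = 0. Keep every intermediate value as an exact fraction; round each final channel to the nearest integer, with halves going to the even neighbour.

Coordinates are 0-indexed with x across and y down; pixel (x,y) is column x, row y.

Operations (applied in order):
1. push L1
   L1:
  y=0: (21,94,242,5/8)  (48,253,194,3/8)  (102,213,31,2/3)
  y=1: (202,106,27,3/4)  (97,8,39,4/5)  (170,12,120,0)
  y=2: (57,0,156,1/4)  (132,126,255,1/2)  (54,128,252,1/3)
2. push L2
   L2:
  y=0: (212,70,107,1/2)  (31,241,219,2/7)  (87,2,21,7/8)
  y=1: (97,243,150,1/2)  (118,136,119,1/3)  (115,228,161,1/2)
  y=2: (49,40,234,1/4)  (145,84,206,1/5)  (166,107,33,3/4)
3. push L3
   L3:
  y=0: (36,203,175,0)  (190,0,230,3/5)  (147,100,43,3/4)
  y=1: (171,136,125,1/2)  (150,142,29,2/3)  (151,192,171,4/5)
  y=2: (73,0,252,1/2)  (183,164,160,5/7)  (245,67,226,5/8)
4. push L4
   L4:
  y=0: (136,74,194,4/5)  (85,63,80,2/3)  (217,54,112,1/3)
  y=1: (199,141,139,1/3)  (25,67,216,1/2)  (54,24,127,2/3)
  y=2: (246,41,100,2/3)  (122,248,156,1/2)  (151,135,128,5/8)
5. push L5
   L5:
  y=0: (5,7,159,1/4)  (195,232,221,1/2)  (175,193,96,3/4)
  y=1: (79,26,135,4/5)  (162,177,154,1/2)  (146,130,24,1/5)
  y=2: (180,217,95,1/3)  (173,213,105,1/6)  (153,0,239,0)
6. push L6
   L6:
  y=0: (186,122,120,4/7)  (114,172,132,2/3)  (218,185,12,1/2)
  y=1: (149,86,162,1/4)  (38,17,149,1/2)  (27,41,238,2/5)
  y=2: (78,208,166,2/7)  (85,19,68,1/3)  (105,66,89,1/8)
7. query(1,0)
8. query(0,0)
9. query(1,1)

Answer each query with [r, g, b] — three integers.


(1,0) stack=L1,L2,L3,L4,L5,L6; from [0,0,0]:
L1 α=3/8: [18, 759/8, 291/4]
L2 α=2/7: [152/7, 1093/8, 3207/28]
L3 α=3/5: [4294/35, 1093/20, 12867/70]
L4 α=2/3: [10244/105, 3613/60, 24067/210]
L5 α=1/2: [30719/210, 17533/120, 70477/420]
L6 α=2/3: [78599/630, 58813/360, 181357/1260]
→ [125, 163, 144]

(0,0) stack=L1,L2,L3,L4,L5,L6; from [0,0,0]:
L1 α=5/8: [105/8, 235/4, 605/4]
L2 α=1/2: [1801/16, 515/8, 1033/8]
L3 α=0: [1801/16, 515/8, 1033/8]
L4 α=4/5: [2101/16, 2883/40, 7241/40]
L5 α=1/4: [6383/64, 8929/160, 28083/160]
L6 α=4/7: [66765/448, 14981/160, 23007/160]
rounded: [149, 94, 144]

query (1,1) [L1,L2,L3,L4,L5,L6] — begin 0,0,0
+L1 (α=4/5) → [388/5, 32/5, 156/5]
+L2 (α=1/3) → [1366/15, 248/5, 907/15]
+L3 (α=2/3) → [5866/45, 556/5, 1777/45]
+L4 (α=1/2) → [6991/90, 891/10, 11497/90]
+L5 (α=1/2) → [21571/180, 2661/20, 25357/180]
+L6 (α=1/2) → [28411/360, 3001/40, 52177/360]
→ [79, 75, 145]


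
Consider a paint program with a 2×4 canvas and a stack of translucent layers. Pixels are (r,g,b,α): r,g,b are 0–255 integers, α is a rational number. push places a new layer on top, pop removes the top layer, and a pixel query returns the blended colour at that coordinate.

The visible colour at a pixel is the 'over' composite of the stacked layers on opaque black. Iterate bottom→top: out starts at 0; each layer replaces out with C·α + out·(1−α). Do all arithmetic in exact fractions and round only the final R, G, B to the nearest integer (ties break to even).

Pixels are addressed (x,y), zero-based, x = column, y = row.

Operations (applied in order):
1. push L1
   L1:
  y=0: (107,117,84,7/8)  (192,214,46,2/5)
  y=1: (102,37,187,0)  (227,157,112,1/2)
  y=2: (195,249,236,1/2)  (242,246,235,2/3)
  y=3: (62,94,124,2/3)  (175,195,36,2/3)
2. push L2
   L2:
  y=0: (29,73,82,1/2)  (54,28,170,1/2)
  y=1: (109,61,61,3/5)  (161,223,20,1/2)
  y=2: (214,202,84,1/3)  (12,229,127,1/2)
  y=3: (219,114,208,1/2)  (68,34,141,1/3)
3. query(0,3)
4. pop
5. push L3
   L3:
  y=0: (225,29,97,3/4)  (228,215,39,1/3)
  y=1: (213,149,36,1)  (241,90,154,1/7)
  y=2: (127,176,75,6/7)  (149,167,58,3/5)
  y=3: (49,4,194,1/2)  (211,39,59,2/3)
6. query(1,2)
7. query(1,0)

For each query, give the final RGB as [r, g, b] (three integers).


at x=0,y=3 over L1,L2:
after L1 α=2/3: [124/3, 188/3, 248/3]
after L2 α=1/2: [781/6, 265/3, 436/3]
= [130, 88, 145]

query (1,2) [L1,L3] — begin 0,0,0
L1 α=2/3: [484/3, 164, 470/3]
L3 α=3/5: [2309/15, 829/5, 1462/15]
= [154, 166, 97]

at x=1,y=0 over L1,L3:
after L1 α=2/5: [384/5, 428/5, 92/5]
after L3 α=1/3: [636/5, 1931/15, 379/15]
rounded: [127, 129, 25]


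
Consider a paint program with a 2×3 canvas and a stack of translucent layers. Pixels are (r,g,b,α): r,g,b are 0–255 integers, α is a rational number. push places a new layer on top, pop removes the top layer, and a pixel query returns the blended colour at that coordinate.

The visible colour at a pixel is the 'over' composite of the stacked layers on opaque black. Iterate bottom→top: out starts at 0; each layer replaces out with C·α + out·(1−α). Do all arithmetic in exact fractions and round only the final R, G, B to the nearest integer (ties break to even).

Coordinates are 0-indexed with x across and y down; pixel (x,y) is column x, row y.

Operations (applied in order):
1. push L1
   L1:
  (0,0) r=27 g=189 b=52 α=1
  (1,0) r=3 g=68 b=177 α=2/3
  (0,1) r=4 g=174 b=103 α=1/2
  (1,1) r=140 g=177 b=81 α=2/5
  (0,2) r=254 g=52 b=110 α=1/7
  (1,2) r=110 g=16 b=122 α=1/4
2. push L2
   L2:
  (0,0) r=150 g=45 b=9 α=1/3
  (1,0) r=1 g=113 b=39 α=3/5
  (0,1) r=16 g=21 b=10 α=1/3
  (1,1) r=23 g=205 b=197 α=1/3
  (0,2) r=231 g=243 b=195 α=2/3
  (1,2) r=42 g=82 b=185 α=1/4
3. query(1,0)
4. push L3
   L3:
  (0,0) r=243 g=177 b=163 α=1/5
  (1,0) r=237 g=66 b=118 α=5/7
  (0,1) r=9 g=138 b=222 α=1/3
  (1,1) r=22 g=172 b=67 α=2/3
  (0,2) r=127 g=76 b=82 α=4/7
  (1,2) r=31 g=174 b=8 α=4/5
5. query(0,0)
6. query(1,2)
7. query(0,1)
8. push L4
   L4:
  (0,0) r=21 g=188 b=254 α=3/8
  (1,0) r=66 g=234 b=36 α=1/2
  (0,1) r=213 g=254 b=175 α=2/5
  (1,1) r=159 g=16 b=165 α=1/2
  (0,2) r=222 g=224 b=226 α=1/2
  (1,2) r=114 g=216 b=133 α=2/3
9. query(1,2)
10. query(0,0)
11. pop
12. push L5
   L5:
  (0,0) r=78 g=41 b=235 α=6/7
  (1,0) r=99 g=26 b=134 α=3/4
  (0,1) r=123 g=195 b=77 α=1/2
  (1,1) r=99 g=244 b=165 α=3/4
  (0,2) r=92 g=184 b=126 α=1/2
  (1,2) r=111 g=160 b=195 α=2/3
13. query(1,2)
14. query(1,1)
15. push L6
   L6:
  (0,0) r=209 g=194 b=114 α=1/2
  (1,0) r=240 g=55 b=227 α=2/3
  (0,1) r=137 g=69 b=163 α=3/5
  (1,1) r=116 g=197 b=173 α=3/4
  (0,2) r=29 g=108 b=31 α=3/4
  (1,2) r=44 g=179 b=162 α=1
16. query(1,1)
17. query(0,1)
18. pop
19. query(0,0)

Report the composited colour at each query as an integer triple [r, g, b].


(1,0) stack=L1,L2; from [0,0,0]:
after L1 α=2/3: [2, 136/3, 118]
after L2 α=3/5: [7/5, 1289/15, 353/5]
→ [1, 86, 71]

at x=0,y=0 over L1,L2,L3:
+L1 (α=1) → [27, 189, 52]
+L2 (α=1/3) → [68, 141, 113/3]
+L3 (α=1/5) → [103, 741/5, 941/15]
→ [103, 148, 63]

at x=1,y=2 over L1,L2,L3:
after L1 α=1/4: [55/2, 4, 61/2]
after L2 α=1/4: [249/8, 47/2, 553/8]
after L3 α=4/5: [1241/40, 1439/10, 809/40]
→ [31, 144, 20]

at x=0,y=1 over L1,L2,L3:
after L1 α=1/2: [2, 87, 103/2]
after L2 α=1/3: [20/3, 65, 113/3]
after L3 α=1/3: [67/9, 268/3, 892/9]
rounded: [7, 89, 99]

query (1,2) [L1,L2,L3,L4] — begin 0,0,0
L1 α=1/4: [55/2, 4, 61/2]
L2 α=1/4: [249/8, 47/2, 553/8]
L3 α=4/5: [1241/40, 1439/10, 809/40]
L4 α=2/3: [10361/120, 5759/30, 11449/120]
= [86, 192, 95]

(0,0) stack=L1,L2,L3,L4; from [0,0,0]:
+L1 (α=1) → [27, 189, 52]
+L2 (α=1/3) → [68, 141, 113/3]
+L3 (α=1/5) → [103, 741/5, 941/15]
+L4 (α=3/8) → [289/4, 1305/8, 3227/24]
→ [72, 163, 134]

(1,2) stack=L1,L2,L3,L5; from [0,0,0]:
+L1 (α=1/4) → [55/2, 4, 61/2]
+L2 (α=1/4) → [249/8, 47/2, 553/8]
+L3 (α=4/5) → [1241/40, 1439/10, 809/40]
+L5 (α=2/3) → [10121/120, 4639/30, 16409/120]
= [84, 155, 137]

at x=1,y=1 over L1,L2,L3,L5:
after L1 α=2/5: [56, 354/5, 162/5]
after L2 α=1/3: [45, 1733/15, 1309/15]
after L3 α=2/3: [89/3, 6893/45, 3319/45]
after L5 α=3/4: [245/3, 39833/180, 12797/90]
rounded: [82, 221, 142]

query (1,1) [L1,L2,L3,L5,L6] — begin 0,0,0
L1 α=2/5: [56, 354/5, 162/5]
L2 α=1/3: [45, 1733/15, 1309/15]
L3 α=2/3: [89/3, 6893/45, 3319/45]
L5 α=3/4: [245/3, 39833/180, 12797/90]
L6 α=3/4: [1289/12, 146213/720, 59507/360]
= [107, 203, 165]

query (0,1) [L1,L2,L3,L5,L6] — begin 0,0,0
L1 α=1/2: [2, 87, 103/2]
L2 α=1/3: [20/3, 65, 113/3]
L3 α=1/3: [67/9, 268/3, 892/9]
L5 α=1/2: [587/9, 853/6, 1585/18]
L6 α=3/5: [4873/45, 1474/15, 5986/45]
→ [108, 98, 133]

(0,0) stack=L1,L2,L3,L5; from [0,0,0]:
L1 α=1: [27, 189, 52]
L2 α=1/3: [68, 141, 113/3]
L3 α=1/5: [103, 741/5, 941/15]
L5 α=6/7: [571/7, 1971/35, 22091/105]
= [82, 56, 210]


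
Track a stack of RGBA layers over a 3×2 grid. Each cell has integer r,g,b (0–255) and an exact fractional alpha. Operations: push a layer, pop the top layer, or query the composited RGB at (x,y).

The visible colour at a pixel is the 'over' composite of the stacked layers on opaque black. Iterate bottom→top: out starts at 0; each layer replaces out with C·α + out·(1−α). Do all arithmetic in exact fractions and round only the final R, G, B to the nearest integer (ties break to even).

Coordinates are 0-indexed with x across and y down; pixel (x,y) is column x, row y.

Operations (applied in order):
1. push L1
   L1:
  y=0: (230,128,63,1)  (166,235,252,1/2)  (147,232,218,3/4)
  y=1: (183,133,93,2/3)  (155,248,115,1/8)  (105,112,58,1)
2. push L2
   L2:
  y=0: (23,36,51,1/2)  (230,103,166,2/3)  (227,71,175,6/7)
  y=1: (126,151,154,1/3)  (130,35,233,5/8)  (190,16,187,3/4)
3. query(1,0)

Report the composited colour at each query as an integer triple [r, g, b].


at x=1,y=0 over L1,L2:
+L1 (α=1/2) → [83, 235/2, 126]
+L2 (α=2/3) → [181, 647/6, 458/3]
rounded: [181, 108, 153]


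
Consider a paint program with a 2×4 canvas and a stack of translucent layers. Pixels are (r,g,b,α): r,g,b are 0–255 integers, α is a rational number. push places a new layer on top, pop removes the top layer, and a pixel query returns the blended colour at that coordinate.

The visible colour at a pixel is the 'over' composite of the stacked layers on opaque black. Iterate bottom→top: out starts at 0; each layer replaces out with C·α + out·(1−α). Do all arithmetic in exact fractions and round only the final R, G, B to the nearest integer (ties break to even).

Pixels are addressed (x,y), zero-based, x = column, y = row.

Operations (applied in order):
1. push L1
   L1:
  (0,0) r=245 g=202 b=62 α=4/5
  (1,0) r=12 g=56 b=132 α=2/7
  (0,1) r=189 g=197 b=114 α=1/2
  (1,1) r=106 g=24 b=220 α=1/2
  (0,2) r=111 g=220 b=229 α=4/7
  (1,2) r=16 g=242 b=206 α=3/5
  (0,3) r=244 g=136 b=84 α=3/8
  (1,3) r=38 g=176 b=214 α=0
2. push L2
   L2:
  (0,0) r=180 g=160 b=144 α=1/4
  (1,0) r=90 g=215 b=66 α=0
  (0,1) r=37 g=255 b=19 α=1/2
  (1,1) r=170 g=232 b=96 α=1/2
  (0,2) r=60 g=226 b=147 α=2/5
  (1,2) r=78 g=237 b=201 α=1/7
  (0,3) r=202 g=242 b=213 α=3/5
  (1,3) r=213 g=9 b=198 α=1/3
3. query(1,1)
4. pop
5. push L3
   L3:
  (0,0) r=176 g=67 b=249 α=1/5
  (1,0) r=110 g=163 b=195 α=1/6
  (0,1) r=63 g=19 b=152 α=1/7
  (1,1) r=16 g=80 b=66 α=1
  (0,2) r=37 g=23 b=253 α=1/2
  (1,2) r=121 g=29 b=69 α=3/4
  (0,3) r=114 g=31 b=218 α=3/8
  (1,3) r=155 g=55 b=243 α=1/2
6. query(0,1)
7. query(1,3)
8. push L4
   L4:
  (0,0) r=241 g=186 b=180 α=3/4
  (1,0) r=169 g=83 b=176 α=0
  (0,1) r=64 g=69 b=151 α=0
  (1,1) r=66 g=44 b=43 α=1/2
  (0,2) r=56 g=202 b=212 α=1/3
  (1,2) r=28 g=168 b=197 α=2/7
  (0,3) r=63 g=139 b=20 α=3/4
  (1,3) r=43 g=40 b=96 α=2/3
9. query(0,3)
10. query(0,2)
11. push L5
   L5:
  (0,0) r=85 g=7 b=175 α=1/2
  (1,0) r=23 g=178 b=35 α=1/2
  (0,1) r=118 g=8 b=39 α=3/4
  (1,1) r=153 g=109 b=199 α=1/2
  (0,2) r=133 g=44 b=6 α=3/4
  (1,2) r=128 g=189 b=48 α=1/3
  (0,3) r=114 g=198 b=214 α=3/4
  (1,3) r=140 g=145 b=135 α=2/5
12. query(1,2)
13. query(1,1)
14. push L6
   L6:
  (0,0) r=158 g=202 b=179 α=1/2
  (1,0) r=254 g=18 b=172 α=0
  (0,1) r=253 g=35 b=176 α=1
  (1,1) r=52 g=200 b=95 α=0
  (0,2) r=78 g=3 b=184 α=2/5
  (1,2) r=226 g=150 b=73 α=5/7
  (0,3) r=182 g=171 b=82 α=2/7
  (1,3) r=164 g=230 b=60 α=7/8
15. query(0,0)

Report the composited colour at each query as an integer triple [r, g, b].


at x=1,y=1 over L1,L2:
+L1 (α=1/2) → [53, 12, 110]
+L2 (α=1/2) → [223/2, 122, 103]
rounded: [112, 122, 103]

query (0,1) [L1,L3] — begin 0,0,0
after L1 α=1/2: [189/2, 197/2, 57]
after L3 α=1/7: [90, 610/7, 494/7]
= [90, 87, 71]

(1,3) stack=L1,L3; from [0,0,0]:
after L1 α=0: [0, 0, 0]
after L3 α=1/2: [155/2, 55/2, 243/2]
→ [78, 28, 122]

query (0,3) [L1,L3,L4] — begin 0,0,0
L1 α=3/8: [183/2, 51, 63/2]
L3 α=3/8: [1599/16, 87/2, 1623/16]
L4 α=3/4: [4623/64, 921/8, 2583/64]
rounded: [72, 115, 40]

query (0,2) [L1,L3,L4] — begin 0,0,0
L1 α=4/7: [444/7, 880/7, 916/7]
L3 α=1/2: [703/14, 1041/14, 2687/14]
L4 α=1/3: [365/7, 2455/21, 4171/21]
→ [52, 117, 199]

(1,2) stack=L1,L3,L4,L5; from [0,0,0]:
+L1 (α=3/5) → [48/5, 726/5, 618/5]
+L3 (α=3/4) → [1863/20, 1161/20, 1653/20]
+L4 (α=2/7) → [2087/28, 2505/28, 3229/28]
+L5 (α=1/3) → [1293/14, 1717/14, 3901/42]
rounded: [92, 123, 93]

at x=1,y=1 over L1,L3,L4,L5:
after L1 α=1/2: [53, 12, 110]
after L3 α=1: [16, 80, 66]
after L4 α=1/2: [41, 62, 109/2]
after L5 α=1/2: [97, 171/2, 507/4]
→ [97, 86, 127]

at x=0,y=0 over L1,L3,L4,L5,L6:
after L1 α=4/5: [196, 808/5, 248/5]
after L3 α=1/5: [192, 3567/25, 2237/25]
after L4 α=3/4: [915/4, 17517/100, 15737/100]
after L5 α=1/2: [1255/8, 18217/200, 33237/200]
after L6 α=1/2: [2519/16, 58617/400, 69037/400]
→ [157, 147, 173]


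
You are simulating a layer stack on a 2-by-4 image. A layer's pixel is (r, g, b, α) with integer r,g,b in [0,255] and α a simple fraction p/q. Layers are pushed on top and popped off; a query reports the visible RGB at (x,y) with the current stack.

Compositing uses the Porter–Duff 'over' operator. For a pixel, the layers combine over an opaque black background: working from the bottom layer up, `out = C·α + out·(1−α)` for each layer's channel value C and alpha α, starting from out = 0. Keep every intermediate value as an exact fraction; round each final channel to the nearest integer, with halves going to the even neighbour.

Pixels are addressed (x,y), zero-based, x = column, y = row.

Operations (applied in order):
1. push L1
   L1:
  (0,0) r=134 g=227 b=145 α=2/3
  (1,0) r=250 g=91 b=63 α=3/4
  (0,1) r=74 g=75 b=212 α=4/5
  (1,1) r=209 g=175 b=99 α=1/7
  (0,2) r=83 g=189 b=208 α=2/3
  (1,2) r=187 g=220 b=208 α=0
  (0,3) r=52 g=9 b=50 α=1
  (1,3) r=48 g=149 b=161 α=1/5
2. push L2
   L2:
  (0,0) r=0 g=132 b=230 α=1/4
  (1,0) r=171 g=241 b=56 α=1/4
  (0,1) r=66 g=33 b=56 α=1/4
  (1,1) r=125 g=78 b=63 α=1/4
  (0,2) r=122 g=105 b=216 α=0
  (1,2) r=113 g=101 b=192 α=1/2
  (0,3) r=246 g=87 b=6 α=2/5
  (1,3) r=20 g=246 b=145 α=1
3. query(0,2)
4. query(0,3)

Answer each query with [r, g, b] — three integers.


(0,2) stack=L1,L2; from [0,0,0]:
L1 α=2/3: [166/3, 126, 416/3]
L2 α=0: [166/3, 126, 416/3]
= [55, 126, 139]

query (0,3) [L1,L2] — begin 0,0,0
+L1 (α=1) → [52, 9, 50]
+L2 (α=2/5) → [648/5, 201/5, 162/5]
= [130, 40, 32]


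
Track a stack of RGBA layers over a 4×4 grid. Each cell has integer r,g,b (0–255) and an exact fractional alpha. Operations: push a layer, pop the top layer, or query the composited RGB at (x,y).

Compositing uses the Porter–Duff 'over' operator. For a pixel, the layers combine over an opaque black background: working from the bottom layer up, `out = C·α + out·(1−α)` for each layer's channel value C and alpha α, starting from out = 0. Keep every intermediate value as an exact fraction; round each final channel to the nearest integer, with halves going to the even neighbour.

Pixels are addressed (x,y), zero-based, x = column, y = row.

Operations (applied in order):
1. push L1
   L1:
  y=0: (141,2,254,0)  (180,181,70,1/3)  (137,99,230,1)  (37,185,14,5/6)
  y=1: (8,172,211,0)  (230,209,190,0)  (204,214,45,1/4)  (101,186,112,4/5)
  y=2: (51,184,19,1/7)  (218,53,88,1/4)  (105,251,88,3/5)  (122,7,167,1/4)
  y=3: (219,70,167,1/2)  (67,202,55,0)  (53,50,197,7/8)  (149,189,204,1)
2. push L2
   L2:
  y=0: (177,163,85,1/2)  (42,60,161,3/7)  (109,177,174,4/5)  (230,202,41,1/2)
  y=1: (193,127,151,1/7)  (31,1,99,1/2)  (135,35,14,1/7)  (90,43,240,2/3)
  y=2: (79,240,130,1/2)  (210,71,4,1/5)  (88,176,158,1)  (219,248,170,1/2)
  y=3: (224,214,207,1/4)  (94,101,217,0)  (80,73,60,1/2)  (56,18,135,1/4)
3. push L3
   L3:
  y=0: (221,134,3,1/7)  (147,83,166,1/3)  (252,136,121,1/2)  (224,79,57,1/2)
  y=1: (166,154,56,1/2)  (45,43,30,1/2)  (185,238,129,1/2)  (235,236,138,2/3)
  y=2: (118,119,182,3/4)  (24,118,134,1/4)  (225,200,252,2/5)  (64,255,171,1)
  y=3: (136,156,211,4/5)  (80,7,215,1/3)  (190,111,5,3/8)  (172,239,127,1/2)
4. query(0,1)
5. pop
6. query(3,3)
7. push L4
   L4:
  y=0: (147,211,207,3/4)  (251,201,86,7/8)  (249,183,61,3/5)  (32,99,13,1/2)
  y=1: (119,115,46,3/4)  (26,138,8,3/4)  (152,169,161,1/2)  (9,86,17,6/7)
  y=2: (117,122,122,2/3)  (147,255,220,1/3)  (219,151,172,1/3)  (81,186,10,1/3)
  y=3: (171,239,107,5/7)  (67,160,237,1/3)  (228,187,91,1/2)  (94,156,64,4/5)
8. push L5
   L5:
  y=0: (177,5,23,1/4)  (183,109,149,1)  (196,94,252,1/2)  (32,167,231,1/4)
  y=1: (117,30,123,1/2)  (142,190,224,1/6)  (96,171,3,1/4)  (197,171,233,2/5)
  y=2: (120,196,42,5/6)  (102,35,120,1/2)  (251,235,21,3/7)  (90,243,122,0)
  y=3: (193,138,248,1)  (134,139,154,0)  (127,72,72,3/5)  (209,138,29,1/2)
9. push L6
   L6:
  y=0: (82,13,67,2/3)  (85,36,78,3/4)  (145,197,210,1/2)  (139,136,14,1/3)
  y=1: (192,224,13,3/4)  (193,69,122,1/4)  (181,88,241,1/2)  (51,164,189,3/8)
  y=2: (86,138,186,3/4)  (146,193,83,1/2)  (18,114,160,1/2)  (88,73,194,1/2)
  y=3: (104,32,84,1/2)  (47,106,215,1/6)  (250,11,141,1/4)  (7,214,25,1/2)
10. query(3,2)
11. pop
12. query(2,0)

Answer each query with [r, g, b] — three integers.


query (0,1) [L1,L2,L3] — begin 0,0,0
L1 α=0: [0, 0, 0]
L2 α=1/7: [193/7, 127/7, 151/7]
L3 α=1/2: [1355/14, 1205/14, 543/14]
rounded: [97, 86, 39]

query (3,3) [L1,L2] — begin 0,0,0
L1 α=1: [149, 189, 204]
L2 α=1/4: [503/4, 585/4, 747/4]
rounded: [126, 146, 187]

at x=3,y=2 over L1,L2,L4,L5,L6:
after L1 α=1/4: [61/2, 7/4, 167/4]
after L2 α=1/2: [499/4, 999/8, 847/8]
after L4 α=1/3: [661/6, 581/4, 887/12]
after L5 α=0: [661/6, 581/4, 887/12]
after L6 α=1/2: [1189/12, 873/8, 3215/24]
→ [99, 109, 134]

at x=2,y=0 over L1,L2,L4,L5:
after L1 α=1: [137, 99, 230]
after L2 α=4/5: [573/5, 807/5, 926/5]
after L4 α=3/5: [4881/25, 4359/25, 2767/25]
after L5 α=1/2: [9781/50, 6709/50, 9067/50]
= [196, 134, 181]


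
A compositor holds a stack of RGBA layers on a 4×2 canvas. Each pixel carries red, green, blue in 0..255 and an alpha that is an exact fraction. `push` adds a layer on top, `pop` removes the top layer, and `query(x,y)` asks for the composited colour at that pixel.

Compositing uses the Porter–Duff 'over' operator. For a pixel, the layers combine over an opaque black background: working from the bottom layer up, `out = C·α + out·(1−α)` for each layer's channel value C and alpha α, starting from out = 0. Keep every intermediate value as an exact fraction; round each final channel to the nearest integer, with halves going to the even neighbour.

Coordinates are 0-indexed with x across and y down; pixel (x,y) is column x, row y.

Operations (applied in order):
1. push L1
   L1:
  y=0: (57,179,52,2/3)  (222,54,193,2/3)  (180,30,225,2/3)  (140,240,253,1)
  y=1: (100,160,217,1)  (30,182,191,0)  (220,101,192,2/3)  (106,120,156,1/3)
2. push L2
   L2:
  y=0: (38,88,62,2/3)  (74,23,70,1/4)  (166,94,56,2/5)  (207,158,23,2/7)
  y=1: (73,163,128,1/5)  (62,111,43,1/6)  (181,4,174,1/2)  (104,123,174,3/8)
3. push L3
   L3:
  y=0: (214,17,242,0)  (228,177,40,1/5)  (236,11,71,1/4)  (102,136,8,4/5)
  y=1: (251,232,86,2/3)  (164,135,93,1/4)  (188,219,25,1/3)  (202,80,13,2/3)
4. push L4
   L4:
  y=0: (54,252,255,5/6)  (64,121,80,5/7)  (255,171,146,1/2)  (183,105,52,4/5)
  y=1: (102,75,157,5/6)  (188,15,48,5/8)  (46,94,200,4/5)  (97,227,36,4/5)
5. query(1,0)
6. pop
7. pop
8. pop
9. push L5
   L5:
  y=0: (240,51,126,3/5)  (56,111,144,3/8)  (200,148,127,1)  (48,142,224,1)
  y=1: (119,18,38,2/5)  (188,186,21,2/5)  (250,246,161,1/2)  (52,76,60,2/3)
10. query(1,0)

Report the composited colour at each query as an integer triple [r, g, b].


query (1,0) [L1,L2,L3,L4] — begin 0,0,0
+L1 (α=2/3) → [148, 36, 386/3]
+L2 (α=1/4) → [259/2, 131/4, 114]
+L3 (α=1/5) → [746/5, 308/5, 496/5]
+L4 (α=5/7) → [3092/35, 3641/35, 2992/35]
rounded: [88, 104, 85]

query (1,0) [L1,L5] — begin 0,0,0
after L1 α=2/3: [148, 36, 386/3]
after L5 α=3/8: [227/2, 513/8, 1613/12]
rounded: [114, 64, 134]


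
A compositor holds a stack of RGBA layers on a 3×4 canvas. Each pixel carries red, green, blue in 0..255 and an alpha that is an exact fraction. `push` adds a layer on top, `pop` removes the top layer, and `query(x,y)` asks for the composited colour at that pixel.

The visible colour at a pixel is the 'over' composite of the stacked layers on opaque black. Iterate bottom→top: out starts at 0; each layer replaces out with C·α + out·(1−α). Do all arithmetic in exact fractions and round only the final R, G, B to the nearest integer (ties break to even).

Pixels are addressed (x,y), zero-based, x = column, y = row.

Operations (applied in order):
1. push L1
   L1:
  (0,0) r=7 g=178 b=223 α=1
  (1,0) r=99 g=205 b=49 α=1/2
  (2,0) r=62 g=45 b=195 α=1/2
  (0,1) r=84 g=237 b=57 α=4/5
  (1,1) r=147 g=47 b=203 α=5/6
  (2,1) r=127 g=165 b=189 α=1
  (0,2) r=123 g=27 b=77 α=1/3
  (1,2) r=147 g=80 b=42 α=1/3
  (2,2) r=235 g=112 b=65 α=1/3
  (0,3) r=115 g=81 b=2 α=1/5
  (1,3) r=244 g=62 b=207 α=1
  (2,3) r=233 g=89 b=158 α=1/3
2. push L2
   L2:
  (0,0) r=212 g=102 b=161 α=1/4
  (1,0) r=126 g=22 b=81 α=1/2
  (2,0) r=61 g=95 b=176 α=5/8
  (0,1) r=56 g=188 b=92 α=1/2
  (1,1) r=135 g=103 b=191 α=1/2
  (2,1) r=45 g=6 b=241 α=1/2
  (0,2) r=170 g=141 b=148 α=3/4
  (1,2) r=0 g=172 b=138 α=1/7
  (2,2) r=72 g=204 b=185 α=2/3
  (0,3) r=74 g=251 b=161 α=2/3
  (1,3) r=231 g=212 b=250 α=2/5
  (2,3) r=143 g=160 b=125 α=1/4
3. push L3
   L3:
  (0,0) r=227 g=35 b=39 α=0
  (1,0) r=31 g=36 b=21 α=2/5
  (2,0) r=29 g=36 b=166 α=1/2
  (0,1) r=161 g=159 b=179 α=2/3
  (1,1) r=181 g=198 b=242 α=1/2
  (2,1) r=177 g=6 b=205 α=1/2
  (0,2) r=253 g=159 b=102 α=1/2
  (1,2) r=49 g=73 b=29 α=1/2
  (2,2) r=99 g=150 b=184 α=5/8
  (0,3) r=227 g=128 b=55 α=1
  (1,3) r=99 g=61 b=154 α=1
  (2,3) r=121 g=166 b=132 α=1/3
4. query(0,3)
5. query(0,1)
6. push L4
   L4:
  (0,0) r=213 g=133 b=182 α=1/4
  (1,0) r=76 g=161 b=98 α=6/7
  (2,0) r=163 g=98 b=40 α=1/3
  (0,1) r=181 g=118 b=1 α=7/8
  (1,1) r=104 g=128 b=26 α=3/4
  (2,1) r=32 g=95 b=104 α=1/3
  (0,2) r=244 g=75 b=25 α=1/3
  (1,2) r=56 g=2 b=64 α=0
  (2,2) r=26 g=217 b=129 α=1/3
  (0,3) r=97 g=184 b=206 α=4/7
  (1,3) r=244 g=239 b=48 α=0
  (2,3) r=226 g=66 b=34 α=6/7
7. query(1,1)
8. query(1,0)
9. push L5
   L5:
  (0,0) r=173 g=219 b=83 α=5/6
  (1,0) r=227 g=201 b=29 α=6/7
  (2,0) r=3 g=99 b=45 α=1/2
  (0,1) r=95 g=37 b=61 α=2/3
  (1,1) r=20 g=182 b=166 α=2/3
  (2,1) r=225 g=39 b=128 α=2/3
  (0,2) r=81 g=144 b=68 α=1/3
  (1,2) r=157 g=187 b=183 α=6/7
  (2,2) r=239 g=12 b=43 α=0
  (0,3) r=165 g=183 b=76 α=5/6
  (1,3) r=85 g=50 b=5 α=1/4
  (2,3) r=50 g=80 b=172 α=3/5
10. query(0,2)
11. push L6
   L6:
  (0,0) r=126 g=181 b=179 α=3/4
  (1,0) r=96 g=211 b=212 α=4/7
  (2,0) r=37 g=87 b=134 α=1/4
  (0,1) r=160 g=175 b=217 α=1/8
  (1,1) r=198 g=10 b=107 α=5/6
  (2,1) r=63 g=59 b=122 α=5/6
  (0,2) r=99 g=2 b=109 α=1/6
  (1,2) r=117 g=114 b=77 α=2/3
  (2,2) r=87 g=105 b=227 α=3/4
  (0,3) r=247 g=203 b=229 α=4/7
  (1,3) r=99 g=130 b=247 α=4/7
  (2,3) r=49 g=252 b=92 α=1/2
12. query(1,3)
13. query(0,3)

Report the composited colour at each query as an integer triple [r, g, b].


(0,3) stack=L1,L2,L3; from [0,0,0]:
after L1 α=1/5: [23, 81/5, 2/5]
after L2 α=2/3: [57, 2591/15, 1612/15]
after L3 α=1: [227, 128, 55]
= [227, 128, 55]

query (0,1) [L1,L2,L3] — begin 0,0,0
L1 α=4/5: [336/5, 948/5, 228/5]
L2 α=1/2: [308/5, 944/5, 344/5]
L3 α=2/3: [1918/15, 2534/15, 2134/15]
= [128, 169, 142]

query (1,1) [L1,L2,L3,L4] — begin 0,0,0
after L1 α=5/6: [245/2, 235/6, 1015/6]
after L2 α=1/2: [515/4, 853/12, 2161/12]
after L3 α=1/2: [1239/8, 3229/24, 5065/24]
after L4 α=3/4: [3735/32, 12445/96, 6937/96]
→ [117, 130, 72]

query (1,0) [L1,L2,L3,L4] — begin 0,0,0
L1 α=1/2: [99/2, 205/2, 49/2]
L2 α=1/2: [351/4, 249/4, 211/4]
L3 α=2/5: [1301/20, 207/4, 801/20]
L4 α=6/7: [10421/140, 4071/28, 12561/140]
rounded: [74, 145, 90]

(0,2) stack=L1,L2,L3,L4,L5; from [0,0,0]:
L1 α=1/3: [41, 9, 77/3]
L2 α=3/4: [551/4, 108, 1409/12]
L3 α=1/2: [1563/8, 267/2, 2633/24]
L4 α=1/3: [2539/12, 114, 2933/36]
L5 α=1/3: [3025/18, 124, 4157/54]
= [168, 124, 77]

(1,3) stack=L1,L2,L3,L4,L5,L6; from [0,0,0]:
after L1 α=1: [244, 62, 207]
after L2 α=2/5: [1194/5, 122, 1121/5]
after L3 α=1: [99, 61, 154]
after L4 α=0: [99, 61, 154]
after L5 α=1/4: [191/2, 233/4, 467/4]
after L6 α=4/7: [195/2, 397/4, 5353/28]
rounded: [98, 99, 191]

query (0,3) [L1,L2,L3,L4,L5,L6] — begin 0,0,0
after L1 α=1/5: [23, 81/5, 2/5]
after L2 α=2/3: [57, 2591/15, 1612/15]
after L3 α=1: [227, 128, 55]
after L4 α=4/7: [1069/7, 160, 989/7]
after L5 α=5/6: [3422/21, 1075/6, 3649/42]
after L6 α=4/7: [10338/49, 2699/14, 16473/98]
= [211, 193, 168]


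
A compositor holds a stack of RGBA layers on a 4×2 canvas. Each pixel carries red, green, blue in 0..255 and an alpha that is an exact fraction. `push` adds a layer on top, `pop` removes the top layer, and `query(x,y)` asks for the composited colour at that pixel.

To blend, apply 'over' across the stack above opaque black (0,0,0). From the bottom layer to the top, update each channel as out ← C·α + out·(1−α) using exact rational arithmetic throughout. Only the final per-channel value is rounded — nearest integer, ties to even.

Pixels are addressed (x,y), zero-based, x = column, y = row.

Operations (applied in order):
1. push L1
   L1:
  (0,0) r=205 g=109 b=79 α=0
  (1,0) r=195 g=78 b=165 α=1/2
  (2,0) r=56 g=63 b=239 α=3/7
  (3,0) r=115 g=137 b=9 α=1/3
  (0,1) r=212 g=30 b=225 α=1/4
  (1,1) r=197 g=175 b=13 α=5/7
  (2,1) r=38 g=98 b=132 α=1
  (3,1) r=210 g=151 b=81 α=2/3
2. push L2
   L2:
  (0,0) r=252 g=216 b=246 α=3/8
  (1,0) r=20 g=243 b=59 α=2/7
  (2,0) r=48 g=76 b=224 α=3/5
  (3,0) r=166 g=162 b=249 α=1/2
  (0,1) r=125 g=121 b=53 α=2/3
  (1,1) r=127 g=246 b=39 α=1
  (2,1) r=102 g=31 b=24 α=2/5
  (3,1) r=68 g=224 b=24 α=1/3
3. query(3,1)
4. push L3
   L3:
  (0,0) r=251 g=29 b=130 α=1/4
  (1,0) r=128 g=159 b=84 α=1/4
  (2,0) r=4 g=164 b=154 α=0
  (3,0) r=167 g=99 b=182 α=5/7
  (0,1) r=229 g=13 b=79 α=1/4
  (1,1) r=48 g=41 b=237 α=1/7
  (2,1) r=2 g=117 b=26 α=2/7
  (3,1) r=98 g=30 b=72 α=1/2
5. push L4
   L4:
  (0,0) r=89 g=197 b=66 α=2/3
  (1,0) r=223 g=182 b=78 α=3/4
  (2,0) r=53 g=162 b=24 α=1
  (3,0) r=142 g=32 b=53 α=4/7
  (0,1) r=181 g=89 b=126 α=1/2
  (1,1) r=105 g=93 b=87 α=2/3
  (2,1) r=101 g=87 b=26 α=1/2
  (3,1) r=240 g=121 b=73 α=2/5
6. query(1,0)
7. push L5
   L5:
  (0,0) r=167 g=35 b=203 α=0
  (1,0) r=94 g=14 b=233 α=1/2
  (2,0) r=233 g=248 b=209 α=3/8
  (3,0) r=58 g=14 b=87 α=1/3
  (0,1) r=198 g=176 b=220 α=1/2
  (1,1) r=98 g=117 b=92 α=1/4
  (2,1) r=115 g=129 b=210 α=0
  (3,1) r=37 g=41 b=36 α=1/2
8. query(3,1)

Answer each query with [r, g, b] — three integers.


(3,1) stack=L1,L2; from [0,0,0]:
L1 α=2/3: [140, 302/3, 54]
L2 α=1/3: [116, 1276/9, 44]
→ [116, 142, 44]

at x=1,y=0 over L1,L2,L3,L4:
+L1 (α=1/2) → [195/2, 39, 165/2]
+L2 (α=2/7) → [1055/14, 681/7, 1061/14]
+L3 (α=1/4) → [4957/56, 789/7, 4359/56]
+L4 (α=3/4) → [42421/224, 4611/28, 17463/224]
→ [189, 165, 78]

query (3,1) [L1,L2,L3,L4,L5] — begin 0,0,0
+L1 (α=2/3) → [140, 302/3, 54]
+L2 (α=1/3) → [116, 1276/9, 44]
+L3 (α=1/2) → [107, 773/9, 58]
+L4 (α=2/5) → [801/5, 1499/15, 64]
+L5 (α=1/2) → [493/5, 1057/15, 50]
rounded: [99, 70, 50]


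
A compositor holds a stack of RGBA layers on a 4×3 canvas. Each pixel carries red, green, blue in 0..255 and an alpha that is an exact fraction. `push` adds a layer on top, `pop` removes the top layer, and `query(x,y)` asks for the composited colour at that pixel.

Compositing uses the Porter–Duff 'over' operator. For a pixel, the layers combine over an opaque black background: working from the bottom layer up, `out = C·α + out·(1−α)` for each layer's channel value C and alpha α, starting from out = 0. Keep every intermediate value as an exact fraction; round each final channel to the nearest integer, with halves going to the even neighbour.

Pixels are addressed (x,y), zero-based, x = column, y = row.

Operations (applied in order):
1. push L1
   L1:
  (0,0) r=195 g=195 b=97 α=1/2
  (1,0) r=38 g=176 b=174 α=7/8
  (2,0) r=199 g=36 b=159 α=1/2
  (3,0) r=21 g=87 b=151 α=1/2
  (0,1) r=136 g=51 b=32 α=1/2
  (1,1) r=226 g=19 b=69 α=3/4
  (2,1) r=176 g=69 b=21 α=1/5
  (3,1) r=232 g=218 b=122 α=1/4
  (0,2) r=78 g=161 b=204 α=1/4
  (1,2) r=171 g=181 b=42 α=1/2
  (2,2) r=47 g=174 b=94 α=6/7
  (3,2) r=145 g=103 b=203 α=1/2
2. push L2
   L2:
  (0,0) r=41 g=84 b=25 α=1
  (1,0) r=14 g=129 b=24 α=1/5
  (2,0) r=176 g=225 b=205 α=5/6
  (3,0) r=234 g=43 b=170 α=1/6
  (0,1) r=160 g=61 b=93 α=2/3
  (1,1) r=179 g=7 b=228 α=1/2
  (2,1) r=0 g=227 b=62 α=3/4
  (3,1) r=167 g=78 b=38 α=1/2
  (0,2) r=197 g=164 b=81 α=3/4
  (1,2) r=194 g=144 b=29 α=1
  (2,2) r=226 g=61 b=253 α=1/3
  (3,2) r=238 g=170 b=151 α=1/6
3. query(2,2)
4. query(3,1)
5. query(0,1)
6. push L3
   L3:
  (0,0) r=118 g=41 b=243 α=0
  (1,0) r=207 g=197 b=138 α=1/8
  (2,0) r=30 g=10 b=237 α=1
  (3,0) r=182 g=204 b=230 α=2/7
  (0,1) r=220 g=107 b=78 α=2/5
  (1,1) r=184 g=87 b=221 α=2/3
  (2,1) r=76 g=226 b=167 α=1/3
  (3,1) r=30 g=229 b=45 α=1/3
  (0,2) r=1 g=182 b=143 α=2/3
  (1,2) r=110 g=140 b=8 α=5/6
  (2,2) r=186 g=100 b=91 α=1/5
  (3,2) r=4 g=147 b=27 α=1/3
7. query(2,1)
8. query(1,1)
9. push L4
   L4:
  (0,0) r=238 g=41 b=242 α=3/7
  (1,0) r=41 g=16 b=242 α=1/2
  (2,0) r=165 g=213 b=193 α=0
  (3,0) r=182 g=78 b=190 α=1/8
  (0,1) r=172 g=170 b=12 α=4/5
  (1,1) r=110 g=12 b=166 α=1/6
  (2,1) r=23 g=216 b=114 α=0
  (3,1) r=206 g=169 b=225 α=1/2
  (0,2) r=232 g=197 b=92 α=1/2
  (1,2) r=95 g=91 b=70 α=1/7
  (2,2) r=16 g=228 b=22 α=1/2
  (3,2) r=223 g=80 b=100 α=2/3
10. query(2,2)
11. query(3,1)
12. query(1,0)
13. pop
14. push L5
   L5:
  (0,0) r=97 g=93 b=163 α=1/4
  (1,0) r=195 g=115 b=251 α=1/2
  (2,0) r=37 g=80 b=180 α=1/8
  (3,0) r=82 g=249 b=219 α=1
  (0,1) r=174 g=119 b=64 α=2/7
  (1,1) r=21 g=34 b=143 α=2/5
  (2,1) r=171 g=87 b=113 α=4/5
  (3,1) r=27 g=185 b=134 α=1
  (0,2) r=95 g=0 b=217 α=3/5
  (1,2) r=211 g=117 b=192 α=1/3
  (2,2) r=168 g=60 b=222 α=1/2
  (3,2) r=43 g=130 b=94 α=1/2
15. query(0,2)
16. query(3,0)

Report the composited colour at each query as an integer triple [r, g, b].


(2,2) stack=L1,L2; from [0,0,0]:
+L1 (α=6/7) → [282/7, 1044/7, 564/7]
+L2 (α=1/3) → [2146/21, 2515/21, 2899/21]
= [102, 120, 138]

(3,1) stack=L1,L2; from [0,0,0]:
L1 α=1/4: [58, 109/2, 61/2]
L2 α=1/2: [225/2, 265/4, 137/4]
= [112, 66, 34]

at x=0,y=1 over L1,L2:
+L1 (α=1/2) → [68, 51/2, 16]
+L2 (α=2/3) → [388/3, 295/6, 202/3]
→ [129, 49, 67]

at x=2,y=1 over L1,L2,L3:
+L1 (α=1/5) → [176/5, 69/5, 21/5]
+L2 (α=3/4) → [44/5, 1737/10, 951/20]
+L3 (α=1/3) → [156/5, 2867/15, 2621/30]
→ [31, 191, 87]

query (1,1) [L1,L2,L3] — begin 0,0,0
L1 α=3/4: [339/2, 57/4, 207/4]
L2 α=1/2: [697/4, 85/8, 1119/8]
L3 α=2/3: [723/4, 1477/24, 4655/24]
→ [181, 62, 194]

at x=2,y=2 over L1,L2,L3,L4:
+L1 (α=6/7) → [282/7, 1044/7, 564/7]
+L2 (α=1/3) → [2146/21, 2515/21, 2899/21]
+L3 (α=1/5) → [2498/21, 2432/21, 13507/105]
+L4 (α=1/2) → [1417/21, 3610/21, 15817/210]
= [67, 172, 75]

at x=3,y=1 over L1,L2,L3,L4:
L1 α=1/4: [58, 109/2, 61/2]
L2 α=1/2: [225/2, 265/4, 137/4]
L3 α=1/3: [85, 241/2, 227/6]
L4 α=1/2: [291/2, 579/4, 1577/12]
→ [146, 145, 131]

at x=1,y=0 over L1,L2,L3,L4:
after L1 α=7/8: [133/4, 154, 609/4]
after L2 α=1/5: [147/5, 149, 633/5]
after L3 α=1/8: [258/5, 155, 5121/40]
after L4 α=1/2: [463/10, 171/2, 14801/80]
→ [46, 86, 185]

query (0,2) [L1,L2,L3,L5] — begin 0,0,0
+L1 (α=1/4) → [39/2, 161/4, 51]
+L2 (α=3/4) → [1221/8, 2129/16, 147/2]
+L3 (α=2/3) → [1237/24, 2651/16, 719/6]
+L5 (α=3/5) → [4657/60, 2651/40, 2672/15]
rounded: [78, 66, 178]

at x=3,y=0 over L1,L2,L3,L5:
+L1 (α=1/2) → [21/2, 87/2, 151/2]
+L2 (α=1/6) → [191/4, 521/12, 365/4]
+L3 (α=2/7) → [2411/28, 7501/84, 3665/28]
+L5 (α=1) → [82, 249, 219]
= [82, 249, 219]
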